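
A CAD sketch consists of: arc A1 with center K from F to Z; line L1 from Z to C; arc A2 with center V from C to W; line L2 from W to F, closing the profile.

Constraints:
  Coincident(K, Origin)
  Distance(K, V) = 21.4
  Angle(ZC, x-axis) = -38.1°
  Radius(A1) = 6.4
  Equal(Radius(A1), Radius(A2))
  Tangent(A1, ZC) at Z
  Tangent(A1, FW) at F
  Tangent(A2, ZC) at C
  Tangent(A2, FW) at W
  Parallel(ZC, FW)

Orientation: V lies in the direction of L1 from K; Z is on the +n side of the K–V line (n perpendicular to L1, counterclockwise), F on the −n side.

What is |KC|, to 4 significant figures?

22.34

The slot axis is L1's direction at -38.1°, so u = (cos -38.1°, sin -38.1°) = (0.7869, -0.6170) and n = (−sin -38.1°, cos -38.1°) = (0.6170, 0.7869). K is at the origin and V lies 21.4 along u from K, so V = 21.4·u = (16.84, -13.20). Tangency of A1 to both parallel lines with radius 6.4 puts Z and F at K ± 6.4·n: Z = (3.949, 5.036), F = (-3.949, -5.036). Equal radii place C and W the same way about V: C = V + 6.4·n = (20.79, -8.168), W = V − 6.4·n = (12.89, -18.24). Then |KC| = |C − K| = 22.34.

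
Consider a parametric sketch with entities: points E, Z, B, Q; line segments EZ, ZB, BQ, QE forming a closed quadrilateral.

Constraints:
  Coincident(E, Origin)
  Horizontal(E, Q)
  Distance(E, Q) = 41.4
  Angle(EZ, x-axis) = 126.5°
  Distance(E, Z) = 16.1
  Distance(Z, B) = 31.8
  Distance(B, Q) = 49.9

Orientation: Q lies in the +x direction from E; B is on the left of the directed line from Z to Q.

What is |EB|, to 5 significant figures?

39.539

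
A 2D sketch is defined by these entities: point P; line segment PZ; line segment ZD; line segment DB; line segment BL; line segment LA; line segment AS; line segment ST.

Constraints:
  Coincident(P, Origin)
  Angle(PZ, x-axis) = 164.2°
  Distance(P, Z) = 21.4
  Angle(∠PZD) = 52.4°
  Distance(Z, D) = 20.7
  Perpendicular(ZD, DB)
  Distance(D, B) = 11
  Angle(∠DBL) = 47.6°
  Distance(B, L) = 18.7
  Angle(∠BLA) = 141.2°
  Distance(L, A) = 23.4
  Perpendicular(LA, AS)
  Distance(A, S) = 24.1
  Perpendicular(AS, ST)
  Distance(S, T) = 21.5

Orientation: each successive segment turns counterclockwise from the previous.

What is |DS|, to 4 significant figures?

29.14

P is at the origin; PZ runs at 164.2° with length 21.4, so Z = (-20.59, 5.827). ∠PZD = 52.4° gives ZD at -68.20° from the x-axis; with |ZD| = 20.7, D = (-12.90, -13.39). The perpendicularity gives DB at right angles to ZD, so DB runs at 21.80°; with |DB| = 11.0, B = (-2.691, -9.308). ∠DBL = 47.6° gives BL at 154.2° from the x-axis; with |BL| = 18.7, L = (-19.53, -1.169). ∠BLA = 141.2° gives LA at -167.0° from the x-axis; with |LA| = 23.4, A = (-42.33, -6.433). LA is perpendicular to AS, so AS runs at -77.00°; with |AS| = 24.1, S = (-36.91, -29.92). Then |DS| = |S − D| = 29.14.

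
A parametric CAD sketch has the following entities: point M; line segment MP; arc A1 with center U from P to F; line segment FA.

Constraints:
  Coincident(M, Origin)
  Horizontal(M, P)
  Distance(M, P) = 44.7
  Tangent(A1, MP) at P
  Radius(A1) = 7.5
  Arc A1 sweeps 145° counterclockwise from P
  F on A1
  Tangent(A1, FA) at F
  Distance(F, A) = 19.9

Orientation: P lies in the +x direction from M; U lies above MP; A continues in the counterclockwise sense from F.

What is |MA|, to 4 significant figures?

41.20

On A1, P sits at bearing -90° from U; a 145° counterclockwise sweep puts F at bearing 55°, so F = U + 7.5·(cos 55°, sin 55°) = (49.00, 13.64). A1 meets FA tangentially, so UF is at right angles to FA, so FA runs along (−sin 55°, cos 55°); with |FA| = 19.9, A = (32.70, 25.06). Then |MA| = |A − M| = 41.20.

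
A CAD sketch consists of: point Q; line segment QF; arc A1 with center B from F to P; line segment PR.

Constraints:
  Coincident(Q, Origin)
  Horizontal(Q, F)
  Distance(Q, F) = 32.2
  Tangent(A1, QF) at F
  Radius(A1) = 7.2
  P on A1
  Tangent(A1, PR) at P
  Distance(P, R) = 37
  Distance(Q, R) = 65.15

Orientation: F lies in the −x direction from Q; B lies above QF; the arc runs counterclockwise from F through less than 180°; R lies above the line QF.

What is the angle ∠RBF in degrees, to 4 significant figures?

148.4°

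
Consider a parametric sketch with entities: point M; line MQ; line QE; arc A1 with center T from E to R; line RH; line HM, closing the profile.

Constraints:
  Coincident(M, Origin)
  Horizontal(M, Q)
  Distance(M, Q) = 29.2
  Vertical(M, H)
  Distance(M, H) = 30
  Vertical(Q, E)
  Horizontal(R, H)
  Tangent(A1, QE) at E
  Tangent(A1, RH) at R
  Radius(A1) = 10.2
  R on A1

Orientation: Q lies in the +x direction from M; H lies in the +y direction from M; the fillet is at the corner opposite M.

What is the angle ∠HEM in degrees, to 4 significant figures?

53.40°

M is at the origin; M and Q share the same y with |MQ| = 29.2 and Q on the +x side, so Q = (29.20, 0.000). M and H share the same x with |MH| = 30.0 and H on the +y side, so H = (0.000, 30.00). The virtual corner opposite M is at (29.20, 30.00). The tangent condition forces TE to be normal to QE and since A1 is tangent to RH there, TR ⟂ RH, with radius 10.2, so the center T sits 10.2 in from both sides at T = (19.00, 19.80). That places the tangent points at E = (29.20, 19.80) on QE and R = (19.00, 30.00) on RH. Then cos ∠HEM = EH·EM / (|EH||EM|), giving 53.40°.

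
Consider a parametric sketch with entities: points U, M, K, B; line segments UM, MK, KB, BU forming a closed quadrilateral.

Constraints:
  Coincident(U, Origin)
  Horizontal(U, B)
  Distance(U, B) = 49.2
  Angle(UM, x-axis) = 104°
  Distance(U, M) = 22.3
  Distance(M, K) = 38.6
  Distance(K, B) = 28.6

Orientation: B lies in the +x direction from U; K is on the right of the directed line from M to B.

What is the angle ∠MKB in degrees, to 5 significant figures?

121.11°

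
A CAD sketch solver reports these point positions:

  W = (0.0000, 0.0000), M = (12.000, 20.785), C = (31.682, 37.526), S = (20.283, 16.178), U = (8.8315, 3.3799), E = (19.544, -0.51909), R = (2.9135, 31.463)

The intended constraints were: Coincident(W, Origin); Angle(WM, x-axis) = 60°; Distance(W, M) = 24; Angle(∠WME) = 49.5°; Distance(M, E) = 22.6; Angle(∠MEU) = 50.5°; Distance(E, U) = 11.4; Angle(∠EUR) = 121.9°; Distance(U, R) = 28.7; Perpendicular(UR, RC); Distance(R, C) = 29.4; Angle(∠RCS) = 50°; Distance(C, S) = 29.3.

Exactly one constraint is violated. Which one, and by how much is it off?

Distance(C, S) = 29.3 — off by 5.10.

W = (0.00, 0.00) ✓; WM at 60.00° ✓; |WM| = 24.00 ✓; ∠WME = 49.50° ✓; |ME| = 22.60 ✓; ∠MEU = 50.50° ✓; |EU| = 11.40 ✓; ∠EUR = 121.9° ✓; |UR| = 28.70 ✓; ∠(UR, RC) = 90.00° ✓; |RC| = 29.40 ✓; ∠RCS = 50.00° ✓; |CS| = 24.20 ✗.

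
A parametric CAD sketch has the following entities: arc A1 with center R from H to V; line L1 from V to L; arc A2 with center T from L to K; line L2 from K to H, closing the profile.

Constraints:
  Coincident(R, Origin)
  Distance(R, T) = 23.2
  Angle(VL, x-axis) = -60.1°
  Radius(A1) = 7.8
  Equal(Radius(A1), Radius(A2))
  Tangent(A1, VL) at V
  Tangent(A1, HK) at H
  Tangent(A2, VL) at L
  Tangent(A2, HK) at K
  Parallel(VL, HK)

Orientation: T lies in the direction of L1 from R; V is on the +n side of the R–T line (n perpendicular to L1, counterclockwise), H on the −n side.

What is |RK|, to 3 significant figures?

24.5

The slot axis is L1's direction at -60.1°, so u = (cos -60.1°, sin -60.1°) = (0.498, -0.867) and n = (−sin -60.1°, cos -60.1°) = (0.867, 0.498). R is at the origin and T lies 23.2 along u from R, so T = 23.2·u = (11.6, -20.1). Tangency of A1 to both parallel lines with radius 7.8 puts V and H at R ± 7.8·n: V = (6.76, 3.89), H = (-6.76, -3.89). Equal radii place L and K the same way about T: L = T + 7.8·n = (18.3, -16.2), K = T − 7.8·n = (4.80, -24.0). Then |RK| = |K − R| = 24.5.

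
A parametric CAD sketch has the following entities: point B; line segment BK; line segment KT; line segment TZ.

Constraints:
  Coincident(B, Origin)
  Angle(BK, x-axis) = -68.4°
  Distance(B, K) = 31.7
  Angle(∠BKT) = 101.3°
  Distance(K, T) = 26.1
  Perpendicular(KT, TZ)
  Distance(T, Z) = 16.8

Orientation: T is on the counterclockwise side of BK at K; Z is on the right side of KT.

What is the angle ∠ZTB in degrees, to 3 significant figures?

134°

B is at the origin; BK runs at -68.4° with length 31.7, so K = 31.7·(cos -68.4°, sin -68.4°) = (11.7, -29.5). ∠BKT = 101.3°, so KT runs at -68.4° + (180° − 101.3°) = 10.3° from the x-axis; with |KT| = 26.1, T = K + 26.1·(cos 10.3°, sin 10.3°) = (37.3, -24.8). The perpendicularity gives TZ at right angles to KT; with |TZ| = 16.8 on the right of KT, Z = T + 16.8·(0.179, -0.984) = (40.4, -41.3). Then cos ∠ZTB = TZ·TB / (|TZ||TB|), giving 134°.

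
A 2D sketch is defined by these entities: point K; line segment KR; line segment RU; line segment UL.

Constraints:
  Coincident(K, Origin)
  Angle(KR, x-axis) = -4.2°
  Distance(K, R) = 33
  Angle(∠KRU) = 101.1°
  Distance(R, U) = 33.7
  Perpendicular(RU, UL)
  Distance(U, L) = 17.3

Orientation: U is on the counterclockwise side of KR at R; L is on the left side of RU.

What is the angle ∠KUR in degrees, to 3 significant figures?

39.0°

K is at the origin; KR runs at -4.2° with length 33.0, so R = 33.0·(cos -4.2°, sin -4.2°) = (32.9, -2.42). ∠KRU = 101.1°, so RU runs at -4.2° + (180° − 101.1°) = 74.7° from the x-axis; with |RU| = 33.7, U = R + 33.7·(cos 74.7°, sin 74.7°) = (41.8, 30.1). Then cos ∠KUR = UK·UR / (|UK||UR|), giving 39.0°.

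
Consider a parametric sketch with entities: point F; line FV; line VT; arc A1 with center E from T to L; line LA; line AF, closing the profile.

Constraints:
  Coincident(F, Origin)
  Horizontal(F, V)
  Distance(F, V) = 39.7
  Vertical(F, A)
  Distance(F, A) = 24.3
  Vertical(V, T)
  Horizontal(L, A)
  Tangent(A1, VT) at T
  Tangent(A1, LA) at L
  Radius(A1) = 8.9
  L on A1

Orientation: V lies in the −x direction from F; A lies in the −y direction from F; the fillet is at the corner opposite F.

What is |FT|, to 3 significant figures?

42.6

F is at the origin; F and V share the same y with |FV| = 39.7 and V on the −x side, so V = (-39.7, 0.00). FA is vertical with |FA| = 24.3 and A on the −y side, so A = (0.00, -24.3). The virtual corner opposite F is at (-39.7, -24.3). The tangent condition forces ET to be normal to VT and tangency of A1 to LA means the radius EL is perpendicular to LA, with radius 8.9, so the center E sits 8.9 in from both sides at E = (-30.8, -15.4). That places the tangent points at T = (-39.7, -15.4) on VT and L = (-30.8, -24.3) on LA. Then |FT| = |T − F| = 42.6.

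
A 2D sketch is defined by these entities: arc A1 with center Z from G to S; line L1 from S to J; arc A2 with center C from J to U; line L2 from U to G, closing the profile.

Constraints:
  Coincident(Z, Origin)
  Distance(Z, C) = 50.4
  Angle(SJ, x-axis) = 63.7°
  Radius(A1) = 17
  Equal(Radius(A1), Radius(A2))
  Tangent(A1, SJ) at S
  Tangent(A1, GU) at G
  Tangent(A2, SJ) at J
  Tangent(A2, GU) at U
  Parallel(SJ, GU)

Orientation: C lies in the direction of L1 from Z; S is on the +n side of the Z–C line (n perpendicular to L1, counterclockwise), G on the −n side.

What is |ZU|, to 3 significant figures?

53.2

The slot axis is L1's direction at 63.7°, so u = (cos 63.7°, sin 63.7°) = (0.443, 0.896) and n = (−sin 63.7°, cos 63.7°) = (-0.896, 0.443). Z is at the origin and C lies 50.4 along u from Z, so C = 50.4·u = (22.3, 45.2). Tangency of A1 to both parallel lines with radius 17.0 puts S and G at Z ± 17.0·n: S = (-15.2, 7.53), G = (15.2, -7.53). Equal radii place J and U the same way about C: J = C + 17.0·n = (7.09, 52.7), U = C − 17.0·n = (37.6, 37.7). Then |ZU| = |U − Z| = 53.2.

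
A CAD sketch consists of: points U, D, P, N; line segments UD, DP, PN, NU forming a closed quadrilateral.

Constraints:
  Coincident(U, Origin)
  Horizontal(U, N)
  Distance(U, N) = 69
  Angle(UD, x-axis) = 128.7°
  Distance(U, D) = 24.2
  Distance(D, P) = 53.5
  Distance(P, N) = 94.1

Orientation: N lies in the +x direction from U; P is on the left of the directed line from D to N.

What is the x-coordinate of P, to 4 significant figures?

4.603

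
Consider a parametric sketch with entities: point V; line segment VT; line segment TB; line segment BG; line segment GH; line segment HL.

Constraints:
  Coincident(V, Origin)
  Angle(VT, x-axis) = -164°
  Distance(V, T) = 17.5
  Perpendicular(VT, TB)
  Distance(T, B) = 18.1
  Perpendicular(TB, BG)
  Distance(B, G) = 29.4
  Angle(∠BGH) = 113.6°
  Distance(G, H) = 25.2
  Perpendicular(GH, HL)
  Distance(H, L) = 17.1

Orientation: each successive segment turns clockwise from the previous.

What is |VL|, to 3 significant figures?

13.4

V is at the origin; VT runs at -164.0° with length 17.5, so T = (-16.8, -4.82). VT ⟂ TB, so TB runs at 106°; with |TB| = 18.1, B = (-21.8, 12.6). TB is perpendicular to BG, so BG runs at 16.0°; with |BG| = 29.4, G = (6.45, 20.7). ∠BGH = 113.6° gives GH at -50.4° from the x-axis; with |GH| = 25.2, H = (22.5, 1.26). GH ⟂ HL, so HL runs at -140°; with |HL| = 17.1, L = (9.34, -9.64). Then |VL| = |L − V| = 13.4.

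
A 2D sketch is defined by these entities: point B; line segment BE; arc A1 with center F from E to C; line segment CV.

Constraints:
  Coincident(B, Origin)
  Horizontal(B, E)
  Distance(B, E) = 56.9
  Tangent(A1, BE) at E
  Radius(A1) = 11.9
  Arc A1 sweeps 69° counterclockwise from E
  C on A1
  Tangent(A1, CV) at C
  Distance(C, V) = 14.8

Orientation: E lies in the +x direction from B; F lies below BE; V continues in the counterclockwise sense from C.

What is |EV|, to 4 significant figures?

27.01

B is at the origin; B and E share the same y with |BE| = 56.9 and E on the +x side, so E = (56.90, 0.000). Since A1 is tangent to BE there, FE ⟂ BE, so F = E + (0, -11.9) = (56.90, -11.90). On A1, E sits at bearing 90° from F; a 69° counterclockwise sweep puts C at bearing 159°, so C = F + 11.9·(cos 159°, sin 159°) = (45.79, -7.635). A1 meets CV tangentially, so FC is at right angles to CV, so CV runs along (−sin 159°, cos 159°); with |CV| = 14.8, V = (40.49, -21.45). Then |EV| = |V − E| = 27.01.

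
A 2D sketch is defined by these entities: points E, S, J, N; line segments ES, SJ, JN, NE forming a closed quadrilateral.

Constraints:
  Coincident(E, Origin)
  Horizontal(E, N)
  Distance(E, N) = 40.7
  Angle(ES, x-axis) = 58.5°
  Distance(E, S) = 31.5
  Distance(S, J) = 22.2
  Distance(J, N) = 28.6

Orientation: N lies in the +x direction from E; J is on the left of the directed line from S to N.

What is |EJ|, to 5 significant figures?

47.992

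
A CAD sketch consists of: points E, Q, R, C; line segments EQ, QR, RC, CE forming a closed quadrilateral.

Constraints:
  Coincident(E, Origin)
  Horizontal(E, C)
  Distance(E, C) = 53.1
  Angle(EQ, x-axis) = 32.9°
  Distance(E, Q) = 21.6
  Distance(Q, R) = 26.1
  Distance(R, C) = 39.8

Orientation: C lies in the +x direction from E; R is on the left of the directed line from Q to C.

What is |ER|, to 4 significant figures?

46.60

E is at the origin; EC is horizontal with |EC| = 53.1 and C in +x, so C = (53.1, 0). EQ runs at 32.9° with |EQ| = 21.6, so Q = (18.14, 11.73). R is determined by |QR| = 26.1 and |RC| = 39.8 together: it lies at the intersection of circle(Q, 26.1) and circle(C, 39.8). With |QC| = 36.88, the foot of the radical line on QC is 6.200 from Q and the perpendicular offset is √(26.1² − 6.200²) = 25.35. Taking the left-of-QC solution: R = (32.08, 33.80).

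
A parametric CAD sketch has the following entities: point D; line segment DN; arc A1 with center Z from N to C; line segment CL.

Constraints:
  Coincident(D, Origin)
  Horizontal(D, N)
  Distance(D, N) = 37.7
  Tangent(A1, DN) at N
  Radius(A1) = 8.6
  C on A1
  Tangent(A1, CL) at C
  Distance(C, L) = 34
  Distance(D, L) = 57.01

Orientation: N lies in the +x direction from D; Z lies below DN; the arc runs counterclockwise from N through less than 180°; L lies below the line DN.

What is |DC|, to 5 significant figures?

31.116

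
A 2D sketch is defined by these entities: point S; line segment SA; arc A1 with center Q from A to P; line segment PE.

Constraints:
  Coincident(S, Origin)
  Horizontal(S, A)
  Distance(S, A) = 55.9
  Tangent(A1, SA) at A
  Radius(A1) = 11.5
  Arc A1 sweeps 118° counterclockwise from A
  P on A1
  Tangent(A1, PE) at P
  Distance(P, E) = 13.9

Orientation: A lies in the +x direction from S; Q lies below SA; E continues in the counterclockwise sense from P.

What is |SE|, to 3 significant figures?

59.9

S is at the origin; S and A share the same y with |SA| = 55.9 and A on the +x side, so A = (55.9, 0.00). Tangency of A1 to SA means the radius QA is perpendicular to SA, so Q = A + (0, -11.5) = (55.9, -11.5). On A1, A sits at bearing 90° from Q; a 118° counterclockwise sweep puts P at bearing 208°, so P = Q + 11.5·(cos 208°, sin 208°) = (45.7, -16.9). Since A1 is tangent to PE there, QP ⟂ PE, so PE runs along (−sin 208°, cos 208°); with |PE| = 13.9, E = (52.3, -29.2). Then |SE| = |E − S| = 59.9.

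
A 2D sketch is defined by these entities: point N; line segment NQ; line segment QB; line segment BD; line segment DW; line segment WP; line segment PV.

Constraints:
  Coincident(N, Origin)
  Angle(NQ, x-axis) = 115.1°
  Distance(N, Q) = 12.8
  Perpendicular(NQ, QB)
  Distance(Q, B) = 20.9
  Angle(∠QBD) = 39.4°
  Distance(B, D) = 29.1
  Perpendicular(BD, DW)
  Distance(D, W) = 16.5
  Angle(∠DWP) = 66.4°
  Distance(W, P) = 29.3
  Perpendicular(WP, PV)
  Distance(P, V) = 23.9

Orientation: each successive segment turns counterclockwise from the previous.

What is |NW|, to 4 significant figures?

13.98

∠QBD = 39.4° gives BD at -14.30° from the x-axis; with |BD| = 29.1, D = (3.842, -4.462). BD is perpendicular to DW, so DW runs at 75.70°; with |DW| = 16.5, W = (7.918, 11.53). Then |NW| = |W − N| = 13.98.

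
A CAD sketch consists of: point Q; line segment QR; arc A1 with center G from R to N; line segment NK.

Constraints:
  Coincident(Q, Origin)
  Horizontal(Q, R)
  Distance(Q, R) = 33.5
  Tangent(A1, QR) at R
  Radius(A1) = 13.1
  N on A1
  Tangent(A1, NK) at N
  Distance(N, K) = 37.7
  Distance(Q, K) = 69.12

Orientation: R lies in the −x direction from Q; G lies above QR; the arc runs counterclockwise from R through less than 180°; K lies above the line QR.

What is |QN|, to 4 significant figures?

31.61

Q is at the origin; Q and R share the same y with |QR| = 33.5 and R on the −x side, so R = (-33.50, 0.000). Since A1 is tangent to QR there, GR ⟂ QR, so G = R + (0, 13.1) = (-33.50, 13.10). Since GN ⟂ NK (tangency), |GK| = √(13.1² + 37.7²) = 39.91 regardless of where N sits on A1. So K lies on both circle(Q, 69.12) and circle(G, 39.91); the above-QR intersection is K = (-47.04, 50.64). N is the foot of the tangent from K: N = (-23.32, 21.34).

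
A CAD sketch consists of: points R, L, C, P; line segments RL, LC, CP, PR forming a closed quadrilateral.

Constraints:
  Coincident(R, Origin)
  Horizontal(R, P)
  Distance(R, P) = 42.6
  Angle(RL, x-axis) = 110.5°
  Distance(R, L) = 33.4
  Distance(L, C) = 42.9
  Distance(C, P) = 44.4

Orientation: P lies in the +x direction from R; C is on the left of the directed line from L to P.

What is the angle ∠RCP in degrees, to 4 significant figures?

51.84°

R is at the origin; R and P share the same y with |RP| = 42.6 and P in +x, so P = (42.6, 0). RL runs at 110.5° with |RL| = 33.4, so L = (-11.70, 31.28). C is determined by |LC| = 42.9 and |CP| = 44.4 together: it lies at the intersection of circle(L, 42.9) and circle(P, 44.4). With |LP| = 62.66, the foot of the radical line on LP is 30.29 from L and the perpendicular offset is √(42.9² − 30.29²) = 30.38. Taking the left-of-LP solution: C = (29.71, 42.49).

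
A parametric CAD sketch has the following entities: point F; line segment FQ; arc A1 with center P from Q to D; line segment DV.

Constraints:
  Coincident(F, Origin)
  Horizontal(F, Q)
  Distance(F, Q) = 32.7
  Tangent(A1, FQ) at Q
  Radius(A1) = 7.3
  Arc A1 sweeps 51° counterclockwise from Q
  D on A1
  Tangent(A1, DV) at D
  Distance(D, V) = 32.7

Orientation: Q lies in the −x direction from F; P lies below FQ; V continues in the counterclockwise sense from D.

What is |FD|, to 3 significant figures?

38.5

F is at the origin; F and Q share the same y with |FQ| = 32.7 and Q on the −x side, so Q = (-32.7, 0.00). Since A1 is tangent to FQ there, PQ ⟂ FQ, so P = Q + (0, -7.3) = (-32.7, -7.30). On A1, Q sits at bearing 90° from P; a 51° counterclockwise sweep puts D at bearing 141°, so D = P + 7.3·(cos 141°, sin 141°) = (-38.4, -2.71). Then |FD| = |D − F| = 38.5.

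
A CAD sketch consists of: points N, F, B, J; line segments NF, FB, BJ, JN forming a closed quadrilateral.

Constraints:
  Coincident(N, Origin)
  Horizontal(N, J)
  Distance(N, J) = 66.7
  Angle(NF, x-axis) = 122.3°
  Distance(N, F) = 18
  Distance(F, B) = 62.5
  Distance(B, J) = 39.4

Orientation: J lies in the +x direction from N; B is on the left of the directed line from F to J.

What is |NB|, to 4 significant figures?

60.90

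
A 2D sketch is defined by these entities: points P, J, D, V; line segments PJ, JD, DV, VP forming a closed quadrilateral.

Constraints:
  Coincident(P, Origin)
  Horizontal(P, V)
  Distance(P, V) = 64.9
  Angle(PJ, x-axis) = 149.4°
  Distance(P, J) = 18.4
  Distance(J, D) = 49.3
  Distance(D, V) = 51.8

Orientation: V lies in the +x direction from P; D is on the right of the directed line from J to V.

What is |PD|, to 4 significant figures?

31.71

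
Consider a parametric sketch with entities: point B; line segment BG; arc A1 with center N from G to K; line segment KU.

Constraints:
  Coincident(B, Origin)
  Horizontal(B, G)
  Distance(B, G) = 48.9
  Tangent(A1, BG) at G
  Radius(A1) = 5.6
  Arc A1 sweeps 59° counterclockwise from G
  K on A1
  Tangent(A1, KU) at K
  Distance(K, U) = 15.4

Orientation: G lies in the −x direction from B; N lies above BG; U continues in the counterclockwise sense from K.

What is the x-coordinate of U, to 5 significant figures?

-36.168

B is at the origin; BG is horizontal with |BG| = 48.9 and G on the −x side, so G = (-48.900, 0.0000). The tangent condition forces NG to be normal to BG, so N = G + (0, 5.6) = (-48.900, 5.6000). On A1, G sits at bearing -90° from N; a 59° counterclockwise sweep puts K at bearing -31°, so K = N + 5.6·(cos -31°, sin -31°) = (-44.100, 2.7158). Tangency of A1 to KU means the radius NK is perpendicular to KU, so KU runs along (−sin -31°, cos -31°); with |KU| = 15.4, U = (-36.168, 15.916). So U.x = -36.168.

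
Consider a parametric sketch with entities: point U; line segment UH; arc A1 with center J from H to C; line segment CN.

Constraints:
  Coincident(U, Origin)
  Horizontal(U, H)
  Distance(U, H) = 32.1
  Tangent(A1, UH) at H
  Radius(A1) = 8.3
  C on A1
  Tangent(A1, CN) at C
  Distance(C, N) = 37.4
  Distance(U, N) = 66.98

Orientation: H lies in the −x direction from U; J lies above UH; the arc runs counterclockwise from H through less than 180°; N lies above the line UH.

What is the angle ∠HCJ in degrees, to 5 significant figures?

21.456°

Checks: U = (0.00, 0.00) ✓; |JC| = 8.300 ✓; ∠(JC, CN) = 90.00° ✓; |CN| = 37.40 ✓; |UN| = 66.98 ✓.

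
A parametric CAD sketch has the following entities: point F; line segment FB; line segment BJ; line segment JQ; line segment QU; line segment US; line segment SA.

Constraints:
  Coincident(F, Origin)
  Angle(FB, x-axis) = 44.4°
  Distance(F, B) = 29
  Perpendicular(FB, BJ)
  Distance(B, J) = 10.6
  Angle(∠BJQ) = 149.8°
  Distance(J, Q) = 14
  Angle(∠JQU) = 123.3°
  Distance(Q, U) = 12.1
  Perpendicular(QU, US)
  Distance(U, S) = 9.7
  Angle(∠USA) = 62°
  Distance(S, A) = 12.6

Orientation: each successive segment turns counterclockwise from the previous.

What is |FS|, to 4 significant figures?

16.56

F is at the origin; FB runs at 44.4° with length 29.0, so B = (20.72, 20.29). FB ⟂ BJ, so BJ runs at 134.4°; with |BJ| = 10.6, J = (13.30, 27.86). ∠BJQ = 149.8° gives JQ at 164.6° from the x-axis; with |JQ| = 14.0, Q = (-0.1941, 31.58). ∠JQU = 123.3° gives QU at -138.7° from the x-axis; with |QU| = 12.1, U = (-9.284, 23.60). QU is perpendicular to US, so US runs at -48.70°; with |US| = 9.7, S = (-2.882, 16.31). Then |FS| = |S − F| = 16.56.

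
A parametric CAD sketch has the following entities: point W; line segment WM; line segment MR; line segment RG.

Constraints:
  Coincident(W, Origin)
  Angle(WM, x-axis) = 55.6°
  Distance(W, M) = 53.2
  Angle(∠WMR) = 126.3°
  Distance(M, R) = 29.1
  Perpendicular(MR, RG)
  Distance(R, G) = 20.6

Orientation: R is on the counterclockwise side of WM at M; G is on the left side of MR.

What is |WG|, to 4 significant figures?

64.56

W is at the origin; WM runs at 55.6° with length 53.2, so M = 53.2·(cos 55.6°, sin 55.6°) = (30.06, 43.90). ∠WMR = 126.3°, so MR runs at 55.6° + (180° − 126.3°) = 109.3° from the x-axis; with |MR| = 29.1, R = M + 29.1·(cos 109.3°, sin 109.3°) = (20.44, 71.36). MR ⟂ RG; with |RG| = 20.6 on the left of MR, G = R + 20.6·(-0.9438, -0.3305) = (0.9960, 64.55). Then |WG| = |G − W| = 64.56.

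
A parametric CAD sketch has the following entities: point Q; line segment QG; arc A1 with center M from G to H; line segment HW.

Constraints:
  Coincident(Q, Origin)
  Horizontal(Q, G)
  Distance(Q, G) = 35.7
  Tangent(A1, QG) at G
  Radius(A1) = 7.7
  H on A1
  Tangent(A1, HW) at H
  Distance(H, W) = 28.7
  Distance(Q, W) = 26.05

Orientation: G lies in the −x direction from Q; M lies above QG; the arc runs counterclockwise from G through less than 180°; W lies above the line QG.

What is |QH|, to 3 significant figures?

30.1

Checks: Q.y = 0.00, G.y = 0.00 ✓; |MH| = 7.700 ✓; ∠(MH, HW) = 90.00° ✓; |HW| = 28.70 ✓; |QW| = 26.05 ✓.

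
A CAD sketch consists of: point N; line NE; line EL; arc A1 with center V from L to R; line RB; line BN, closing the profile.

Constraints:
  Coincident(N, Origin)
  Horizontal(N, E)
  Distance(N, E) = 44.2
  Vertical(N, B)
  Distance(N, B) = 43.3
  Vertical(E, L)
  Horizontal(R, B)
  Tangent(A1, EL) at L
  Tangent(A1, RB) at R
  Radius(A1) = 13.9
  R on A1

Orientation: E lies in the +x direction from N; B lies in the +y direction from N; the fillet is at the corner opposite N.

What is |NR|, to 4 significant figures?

52.85

The virtual corner opposite N is at (44.20, 43.30). Since A1 is tangent to EL there, VL ⟂ EL and since A1 is tangent to RB there, VR ⟂ RB, with radius 13.9, so the center V sits 13.9 in from both sides at V = (30.30, 29.40). That places the tangent points at L = (44.20, 29.40) on EL and R = (30.30, 43.30) on RB. Then |NR| = |R − N| = 52.85.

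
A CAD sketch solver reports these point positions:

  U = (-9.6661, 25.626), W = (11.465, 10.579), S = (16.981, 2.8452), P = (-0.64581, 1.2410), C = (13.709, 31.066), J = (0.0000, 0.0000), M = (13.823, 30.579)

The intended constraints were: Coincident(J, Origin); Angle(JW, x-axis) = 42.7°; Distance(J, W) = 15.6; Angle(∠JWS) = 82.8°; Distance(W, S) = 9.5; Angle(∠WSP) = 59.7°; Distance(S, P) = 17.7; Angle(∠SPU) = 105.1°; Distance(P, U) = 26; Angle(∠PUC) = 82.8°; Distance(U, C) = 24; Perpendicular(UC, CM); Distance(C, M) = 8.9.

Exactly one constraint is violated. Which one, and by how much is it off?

Distance(C, M) = 8.9 — off by 8.40.

J = (0.00, 0.00) ✓; JW at 42.70° ✓; |JW| = 15.60 ✓; ∠JWS = 82.80° ✓; |WS| = 9.499 ✓; ∠WSP = 59.70° ✓; |SP| = 17.70 ✓; ∠SPU = 105.1° ✓; |PU| = 26.00 ✓; ∠PUC = 82.80° ✓; |UC| = 24.00 ✓; ∠(UC, CM) = 89.93° ✓; |CM| = 0.5002 ✗.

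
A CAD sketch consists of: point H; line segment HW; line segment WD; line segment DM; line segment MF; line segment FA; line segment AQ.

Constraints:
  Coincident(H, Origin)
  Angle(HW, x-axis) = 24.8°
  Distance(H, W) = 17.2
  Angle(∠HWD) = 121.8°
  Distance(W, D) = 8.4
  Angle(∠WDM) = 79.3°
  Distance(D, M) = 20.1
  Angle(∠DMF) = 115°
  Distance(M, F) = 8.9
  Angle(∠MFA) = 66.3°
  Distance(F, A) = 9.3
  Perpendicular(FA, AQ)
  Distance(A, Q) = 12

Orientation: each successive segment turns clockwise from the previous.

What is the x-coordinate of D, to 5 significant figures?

22.626

H is at the origin; HW runs at 24.8° with length 17.2, so W = (15.614, 7.2146). ∠HWD = 121.8° gives WD at -33.400° from the x-axis; with |WD| = 8.4, D = (22.626, 2.5905). So D.x = 22.626.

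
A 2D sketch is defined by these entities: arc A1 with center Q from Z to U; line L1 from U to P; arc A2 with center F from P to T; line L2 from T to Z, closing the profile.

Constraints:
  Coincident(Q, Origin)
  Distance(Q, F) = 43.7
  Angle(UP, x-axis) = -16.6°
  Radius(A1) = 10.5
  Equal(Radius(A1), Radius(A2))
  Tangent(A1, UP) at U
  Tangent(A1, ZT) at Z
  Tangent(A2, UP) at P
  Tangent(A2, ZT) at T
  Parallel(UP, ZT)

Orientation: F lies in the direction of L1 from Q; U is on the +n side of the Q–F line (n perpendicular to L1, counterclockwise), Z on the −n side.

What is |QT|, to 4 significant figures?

44.94

The slot axis is L1's direction at -16.6°, so u = (cos -16.6°, sin -16.6°) = (0.9583, -0.2857) and n = (−sin -16.6°, cos -16.6°) = (0.2857, 0.9583). Q is at the origin and F lies 43.7 along u from Q, so F = 43.7·u = (41.88, -12.48). Tangency of A1 to both parallel lines with radius 10.5 puts U and Z at Q ± 10.5·n: U = (3.000, 10.06), Z = (-3.000, -10.06). Equal radii place P and T the same way about F: P = F + 10.5·n = (44.88, -2.422), T = F − 10.5·n = (38.88, -22.55). Then |QT| = |T − Q| = 44.94.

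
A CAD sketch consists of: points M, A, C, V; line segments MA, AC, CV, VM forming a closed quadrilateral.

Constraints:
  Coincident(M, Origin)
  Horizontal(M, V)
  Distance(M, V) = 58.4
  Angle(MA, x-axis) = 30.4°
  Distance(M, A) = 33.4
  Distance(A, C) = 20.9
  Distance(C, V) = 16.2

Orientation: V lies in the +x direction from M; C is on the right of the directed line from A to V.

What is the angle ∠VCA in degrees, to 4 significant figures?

133.0°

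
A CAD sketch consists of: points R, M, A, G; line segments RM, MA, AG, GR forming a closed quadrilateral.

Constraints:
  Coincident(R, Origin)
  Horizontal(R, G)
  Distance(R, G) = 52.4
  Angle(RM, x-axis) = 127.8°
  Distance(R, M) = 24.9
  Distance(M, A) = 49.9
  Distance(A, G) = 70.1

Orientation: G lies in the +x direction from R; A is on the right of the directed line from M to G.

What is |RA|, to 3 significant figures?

32.0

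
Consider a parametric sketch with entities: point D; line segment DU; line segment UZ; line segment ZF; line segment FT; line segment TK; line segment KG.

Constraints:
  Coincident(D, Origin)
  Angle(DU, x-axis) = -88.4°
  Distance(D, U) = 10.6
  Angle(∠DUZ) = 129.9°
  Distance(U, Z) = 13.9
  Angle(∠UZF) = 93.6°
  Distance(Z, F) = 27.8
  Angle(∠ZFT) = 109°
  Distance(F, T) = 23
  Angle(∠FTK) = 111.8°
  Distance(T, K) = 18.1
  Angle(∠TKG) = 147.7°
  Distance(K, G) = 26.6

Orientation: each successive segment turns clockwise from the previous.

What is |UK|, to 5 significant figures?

29.876

∠ZFT = 109.0° gives FT at 64.100° from the x-axis; with |FT| = 23.0, T = (-19.760, 20.507). ∠FTK = 111.8° gives TK at -4.1000° from the x-axis; with |TK| = 18.1, K = (-1.7062, 19.213). Then |UK| = |K − U| = 29.876.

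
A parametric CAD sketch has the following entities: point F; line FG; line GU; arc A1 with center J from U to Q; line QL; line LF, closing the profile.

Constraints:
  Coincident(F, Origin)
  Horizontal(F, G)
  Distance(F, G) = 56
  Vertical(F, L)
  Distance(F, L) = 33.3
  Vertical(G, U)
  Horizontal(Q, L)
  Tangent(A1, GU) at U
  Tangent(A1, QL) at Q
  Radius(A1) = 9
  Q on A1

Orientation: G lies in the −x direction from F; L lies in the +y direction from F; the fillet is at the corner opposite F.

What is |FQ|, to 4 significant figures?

57.60

The virtual corner opposite F is at (-56.00, 33.30). Tangency of A1 to GU means the radius JU is perpendicular to GU and the tangent condition forces JQ to be normal to QL, with radius 9.0, so the center J sits 9.0 in from both sides at J = (-47.00, 24.30). That places the tangent points at U = (-56.00, 24.30) on GU and Q = (-47.00, 33.30) on QL. Then |FQ| = |Q − F| = 57.60.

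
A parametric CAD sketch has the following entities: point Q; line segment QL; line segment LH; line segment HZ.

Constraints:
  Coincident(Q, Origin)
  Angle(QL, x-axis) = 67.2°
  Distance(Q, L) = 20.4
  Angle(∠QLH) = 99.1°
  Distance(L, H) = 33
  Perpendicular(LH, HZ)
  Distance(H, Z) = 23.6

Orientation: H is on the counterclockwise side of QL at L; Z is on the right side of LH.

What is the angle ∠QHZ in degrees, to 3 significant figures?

119°

Q is at the origin; QL runs at 67.2° with length 20.4, so L = 20.4·(cos 67.2°, sin 67.2°) = (7.91, 18.8). ∠QLH = 99.1°, so LH runs at 67.2° + (180° − 99.1°) = 148° from the x-axis; with |LH| = 33.0, H = L + 33.0·(cos 148°, sin 148°) = (-20.1, 36.2). The perpendicularity gives HZ at right angles to LH; with |HZ| = 23.6 on the right of LH, Z = H + 23.6·(0.528, 0.849) = (-7.64, 56.3). Then cos ∠QHZ = HQ·HZ / (|HQ||HZ|), giving 119°.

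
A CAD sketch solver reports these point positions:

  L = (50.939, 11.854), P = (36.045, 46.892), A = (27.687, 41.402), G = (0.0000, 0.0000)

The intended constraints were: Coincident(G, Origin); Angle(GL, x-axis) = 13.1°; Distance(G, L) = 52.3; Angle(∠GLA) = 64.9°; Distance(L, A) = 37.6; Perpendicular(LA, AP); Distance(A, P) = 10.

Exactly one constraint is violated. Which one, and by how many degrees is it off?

Perpendicular(LA, AP) — off by 4.90°.

G = (0.00, 0.00) ✓; GL at 13.10° ✓; |GL| = 52.30 ✓; ∠GLA = 64.90° ✓; |LA| = 37.60 ✓; ∠(LA, AP) = 94.90° ✗; |AP| = 10.00 ✓.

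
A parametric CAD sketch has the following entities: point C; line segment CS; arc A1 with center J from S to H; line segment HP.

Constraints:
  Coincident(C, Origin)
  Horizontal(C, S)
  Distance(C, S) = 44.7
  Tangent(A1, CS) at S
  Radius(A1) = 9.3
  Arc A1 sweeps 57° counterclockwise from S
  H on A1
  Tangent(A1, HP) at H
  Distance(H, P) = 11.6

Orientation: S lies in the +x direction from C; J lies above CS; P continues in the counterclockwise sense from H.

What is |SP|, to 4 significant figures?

19.86

On A1, S sits at bearing -90° from J; a 57° counterclockwise sweep puts H at bearing -33°, so H = J + 9.3·(cos -33°, sin -33°) = (52.50, 4.235). Tangency of A1 to HP means the radius JH is perpendicular to HP, so HP runs along (−sin -33°, cos -33°); with |HP| = 11.6, P = (58.82, 13.96). Then |SP| = |P − S| = 19.86.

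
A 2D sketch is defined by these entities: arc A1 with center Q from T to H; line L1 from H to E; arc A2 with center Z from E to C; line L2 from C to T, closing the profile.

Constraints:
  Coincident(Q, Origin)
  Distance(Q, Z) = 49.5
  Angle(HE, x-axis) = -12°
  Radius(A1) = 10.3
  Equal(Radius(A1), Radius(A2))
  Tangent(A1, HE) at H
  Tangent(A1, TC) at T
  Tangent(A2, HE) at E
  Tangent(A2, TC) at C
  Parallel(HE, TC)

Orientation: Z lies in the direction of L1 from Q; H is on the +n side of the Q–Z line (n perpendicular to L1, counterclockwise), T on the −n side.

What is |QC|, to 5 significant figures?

50.560

The slot axis is L1's direction at -12.0°, so u = (cos -12.0°, sin -12.0°) = (0.97815, -0.20791) and n = (−sin -12.0°, cos -12.0°) = (0.20791, 0.97815). Q is at the origin and Z lies 49.5 along u from Q, so Z = 49.5·u = (48.418, -10.292). Tangency of A1 to both parallel lines with radius 10.3 puts H and T at Q ± 10.3·n: H = (2.1415, 10.075), T = (-2.1415, -10.075). Equal radii place E and C the same way about Z: E = Z + 10.3·n = (50.560, -0.21671), C = Z − 10.3·n = (46.277, -20.367). Then |QC| = |C − Q| = 50.560.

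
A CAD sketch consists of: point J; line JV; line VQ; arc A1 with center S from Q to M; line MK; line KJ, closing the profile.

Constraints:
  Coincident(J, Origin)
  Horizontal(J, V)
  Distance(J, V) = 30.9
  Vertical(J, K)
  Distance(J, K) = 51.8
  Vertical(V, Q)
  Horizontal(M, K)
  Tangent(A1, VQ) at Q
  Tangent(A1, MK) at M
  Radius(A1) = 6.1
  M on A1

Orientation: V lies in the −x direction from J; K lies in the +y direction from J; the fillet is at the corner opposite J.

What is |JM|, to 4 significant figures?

57.43

J is at the origin; J and V share the same y with |JV| = 30.9 and V on the −x side, so V = (-30.90, 0.000). JK is vertical with |JK| = 51.8 and K on the +y side, so K = (0.000, 51.80). The virtual corner opposite J is at (-30.90, 51.80). A1 meets VQ tangentially, so SQ is at right angles to VQ and A1 meets MK tangentially, so SM is at right angles to MK, with radius 6.1, so the center S sits 6.1 in from both sides at S = (-24.80, 45.70). That places the tangent points at Q = (-30.90, 45.70) on VQ and M = (-24.80, 51.80) on MK. Then |JM| = |M − J| = 57.43.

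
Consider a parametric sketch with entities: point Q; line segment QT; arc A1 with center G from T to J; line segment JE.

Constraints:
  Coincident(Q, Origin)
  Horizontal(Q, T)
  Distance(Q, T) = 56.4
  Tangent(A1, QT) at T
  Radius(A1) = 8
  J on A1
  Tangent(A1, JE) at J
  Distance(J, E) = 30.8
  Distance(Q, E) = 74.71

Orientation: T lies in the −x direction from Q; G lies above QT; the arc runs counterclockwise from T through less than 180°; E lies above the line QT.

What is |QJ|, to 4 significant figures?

50.71

Checks: |GJ| = 8.000 ✓; ∠(GJ, JE) = 90.00° ✓; |JE| = 30.80 ✓; |QE| = 74.71 ✓.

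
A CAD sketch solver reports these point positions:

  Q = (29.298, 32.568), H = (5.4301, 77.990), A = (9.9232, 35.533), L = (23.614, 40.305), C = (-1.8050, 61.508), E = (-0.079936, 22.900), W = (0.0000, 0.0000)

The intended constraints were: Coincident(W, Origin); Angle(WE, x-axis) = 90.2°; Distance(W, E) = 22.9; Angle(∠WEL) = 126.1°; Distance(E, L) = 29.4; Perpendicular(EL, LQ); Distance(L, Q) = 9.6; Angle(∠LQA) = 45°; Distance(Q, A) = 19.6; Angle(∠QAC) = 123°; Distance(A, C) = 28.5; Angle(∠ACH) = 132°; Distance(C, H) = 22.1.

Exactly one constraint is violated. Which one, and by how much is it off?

Distance(C, H) = 22.1 — off by 4.10.

W = (0.00, 0.00) ✓; WE at 90.20° ✓; |WE| = 22.90 ✓; ∠WEL = 126.1° ✓; |EL| = 29.40 ✓; ∠(EL, LQ) = 90.00° ✓; |LQ| = 9.600 ✓; ∠LQA = 45.00° ✓; |QA| = 19.60 ✓; ∠QAC = 123.0° ✓; |AC| = 28.50 ✓; ∠ACH = 132.0° ✓; |CH| = 18.00 ✗.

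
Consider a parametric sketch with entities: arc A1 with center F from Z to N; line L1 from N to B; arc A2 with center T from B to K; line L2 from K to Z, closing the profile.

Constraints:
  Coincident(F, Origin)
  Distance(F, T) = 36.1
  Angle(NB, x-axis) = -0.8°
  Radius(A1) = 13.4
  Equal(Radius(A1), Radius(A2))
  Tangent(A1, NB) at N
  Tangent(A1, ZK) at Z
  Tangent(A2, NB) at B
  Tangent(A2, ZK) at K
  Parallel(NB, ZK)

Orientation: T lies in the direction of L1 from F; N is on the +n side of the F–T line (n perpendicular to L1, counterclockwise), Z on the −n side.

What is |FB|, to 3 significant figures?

38.5

The slot axis is L1's direction at -0.8°, so u = (cos -0.8°, sin -0.8°) = (1.00, -0.0140) and n = (−sin -0.8°, cos -0.8°) = (0.0140, 1.00). F is at the origin and T lies 36.1 along u from F, so T = 36.1·u = (36.1, -0.504). Tangency of A1 to both parallel lines with radius 13.4 puts N and Z at F ± 13.4·n: N = (0.187, 13.4), Z = (-0.187, -13.4). Equal radii place B and K the same way about T: B = T + 13.4·n = (36.3, 12.9), K = T − 13.4·n = (35.9, -13.9). Then |FB| = |B − F| = 38.5.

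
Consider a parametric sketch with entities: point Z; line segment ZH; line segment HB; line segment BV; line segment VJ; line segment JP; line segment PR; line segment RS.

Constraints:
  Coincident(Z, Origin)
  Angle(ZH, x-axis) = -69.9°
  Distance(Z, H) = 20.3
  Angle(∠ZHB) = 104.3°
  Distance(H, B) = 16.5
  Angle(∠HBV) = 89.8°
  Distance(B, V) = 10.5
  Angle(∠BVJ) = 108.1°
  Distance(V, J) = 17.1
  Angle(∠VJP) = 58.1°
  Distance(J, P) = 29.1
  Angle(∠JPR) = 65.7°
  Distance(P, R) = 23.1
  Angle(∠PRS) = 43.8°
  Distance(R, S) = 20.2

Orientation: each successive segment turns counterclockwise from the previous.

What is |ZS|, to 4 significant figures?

18.92

Z is at the origin; ZH runs at -69.9° with length 20.3, so H = (6.976, -19.06). ∠ZHB = 104.3° gives HB at 5.800° from the x-axis; with |HB| = 16.5, B = (23.39, -17.40). ∠HBV = 89.8° gives BV at 96.00° from the x-axis; with |BV| = 10.5, V = (22.29, -6.954). ∠BVJ = 108.1° gives VJ at 167.9° from the x-axis; with |VJ| = 17.1, J = (5.574, -3.369). ∠VJP = 58.1° gives JP at -70.20° from the x-axis; with |JP| = 29.1, P = (15.43, -30.75). ∠JPR = 65.7° gives PR at 44.10° from the x-axis; with |PR| = 23.1, R = (32.02, -14.67). ∠PRS = 43.8° gives RS at -179.7° from the x-axis; with |RS| = 20.2, S = (11.82, -14.78). Then |ZS| = |S − Z| = 18.92.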